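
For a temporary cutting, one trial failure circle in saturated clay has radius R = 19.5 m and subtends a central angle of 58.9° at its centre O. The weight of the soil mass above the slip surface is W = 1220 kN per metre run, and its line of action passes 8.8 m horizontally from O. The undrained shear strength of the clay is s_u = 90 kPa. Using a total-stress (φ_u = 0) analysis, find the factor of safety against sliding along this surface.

Taking moments about the centre O, the resisting moment is provided by the undrained shear strength acting along the arc:
Arc length L_a = R·θ = 19.5·(58.9°·π/180) = 19.5·1.0280 = 20.05 m
M_R = s_u·L_a·R = 90·20.05·19.5 = 35180.7 kN·m/m
M_D = W·d = 1220·8.8 = 10736.0 kN·m/m
FS = M_R / M_D = 35180.7 / 10736.0 = 3.277

FS = 3.28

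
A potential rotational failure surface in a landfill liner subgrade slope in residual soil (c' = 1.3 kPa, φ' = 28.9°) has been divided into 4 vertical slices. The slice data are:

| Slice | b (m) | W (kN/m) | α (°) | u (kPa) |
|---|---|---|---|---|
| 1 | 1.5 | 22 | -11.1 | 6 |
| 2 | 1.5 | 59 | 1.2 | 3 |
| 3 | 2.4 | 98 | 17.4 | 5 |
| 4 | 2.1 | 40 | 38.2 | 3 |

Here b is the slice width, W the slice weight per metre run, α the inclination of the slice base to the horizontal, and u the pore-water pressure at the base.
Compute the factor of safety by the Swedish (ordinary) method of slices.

Ordinary method of slices: FS = Σ[c'·Δl_i + (W_i cosα_i − u_i·Δl_i)·tanφ'] / Σ W_i sinα_i, with Δl_i = b_i / cosα_i.
Slice 1: Δl = 1.5/cos(-11.1°) = 1.529 m; N'_1 = 22·cos(-11.1°) − 6·1.529 = 12.4; c'Δl = 1.99; W sinα = -4.2
Slice 2: Δl = 1.5/cos1.2° = 1.500 m; N'_2 = 59·cos1.2° − 3·1.500 = 54.5; c'Δl = 1.95; W sinα = 1.2
Slice 3: Δl = 2.4/cos17.4° = 2.515 m; N'_3 = 98·cos17.4° − 5·2.515 = 80.9; c'Δl = 3.27; W sinα = 29.3
Slice 4: Δl = 2.1/cos38.2° = 2.672 m; N'_4 = 40·cos38.2° − 3·2.672 = 23.4; c'Δl = 3.47; W sinα = 24.7
Σc'Δl = 10.7 kN/m; ΣN' = 171.3 kN/m; ΣW sinα = 51.0 kN/m
Resisting = 10.7 + 171.3·tan28.9° = 10.7 + 94.5 = 105.2 kN/m
FS = 105.2 / 51.0 = 2.061

FS = 2.06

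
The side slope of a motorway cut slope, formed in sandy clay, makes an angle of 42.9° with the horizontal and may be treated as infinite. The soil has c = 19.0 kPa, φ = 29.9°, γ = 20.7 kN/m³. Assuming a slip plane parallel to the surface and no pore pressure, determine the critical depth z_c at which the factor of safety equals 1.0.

Setting FS = 1.00 in FS = [c + γz cos²β tanφ] / [γz sinβ cosβ] and solving for z:
z = c / [γ cosβ (FS·sinβ − cosβ·tanφ)]
  = 19.0 / [20.7·cos42.9°·(1.00·sin42.9° − cos42.9°·tan29.9°)]
  = 19.0 / [20.7·0.7325·(1.00·0.6807 − 0.7325·0.5750)]
  = 19.0 / 3.9348 = 4.829 m

z_c = 4.83 m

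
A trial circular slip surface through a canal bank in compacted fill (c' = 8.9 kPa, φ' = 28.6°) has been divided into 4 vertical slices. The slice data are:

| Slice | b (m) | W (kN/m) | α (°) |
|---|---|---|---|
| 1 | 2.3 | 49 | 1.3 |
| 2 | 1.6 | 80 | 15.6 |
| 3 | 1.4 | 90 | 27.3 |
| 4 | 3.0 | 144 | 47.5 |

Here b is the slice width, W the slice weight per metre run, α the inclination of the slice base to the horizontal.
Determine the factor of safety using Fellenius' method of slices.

Ordinary method of slices: FS = Σ[c'·Δl_i + (W_i cosα_i)·tanφ'] / Σ W_i sinα_i, with Δl_i = b_i / cosα_i.
Slice 1: Δl = 2.3/cos1.3° = 2.301 m; N'_1 = 49·cos1.3° = 49.0; c'Δl = 20.48; W sinα = 1.1
Slice 2: Δl = 1.6/cos15.6° = 1.661 m; N'_2 = 80·cos15.6° = 77.1; c'Δl = 14.78; W sinα = 21.5
Slice 3: Δl = 1.4/cos27.3° = 1.575 m; N'_3 = 90·cos27.3° = 80.0; c'Δl = 14.02; W sinα = 41.3
Slice 4: Δl = 3.0/cos47.5° = 4.441 m; N'_4 = 144·cos47.5° = 97.3; c'Δl = 39.52; W sinα = 106.2
Σc'Δl = 88.8 kN/m; ΣN' = 303.3 kN/m; ΣW sinα = 170.1 kN/m
Resisting = 88.8 + 303.3·tan28.6° = 88.8 + 165.4 = 254.2 kN/m
FS = 254.2 / 170.1 = 1.494

FS = 1.49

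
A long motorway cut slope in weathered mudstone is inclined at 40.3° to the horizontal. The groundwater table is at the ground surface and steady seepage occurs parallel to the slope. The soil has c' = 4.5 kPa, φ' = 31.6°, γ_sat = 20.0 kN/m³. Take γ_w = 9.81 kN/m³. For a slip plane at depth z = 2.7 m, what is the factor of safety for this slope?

With seepage parallel to the slope and the water table at the surface, the effective normal stress on the slip plane uses the buoyant unit weight γ' = γ_sat − γ_w while the driving shear stress uses γ_sat:
FS = [c' + γ' z cos²β tanφ'] / [γ_sat z sinβ cosβ]
γ' = 20.0 − 9.81 = 10.19 kN/m³
Numerator = 4.5 + 10.19·2.7·cos²40.3°·tan31.6° = 4.5 + 10.19·2.7·0.5817·0.6152 = 14.345 kPa
Denominator = 20.0·2.7·sin40.3°·cos40.3° = 20.0·2.7·0.6468·0.7627 = 26.637 kPa
FS = 14.345 / 26.637 = 0.539

FS = 0.54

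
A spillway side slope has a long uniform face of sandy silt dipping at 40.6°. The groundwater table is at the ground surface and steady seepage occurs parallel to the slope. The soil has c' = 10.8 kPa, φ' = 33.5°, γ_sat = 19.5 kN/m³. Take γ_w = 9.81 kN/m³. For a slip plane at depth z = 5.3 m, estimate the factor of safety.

FS = 0.60

With seepage parallel to the slope and the water table at the surface, the effective normal stress on the slip plane uses the buoyant unit weight γ' = γ_sat − γ_w while the driving shear stress uses γ_sat:
FS = [c' + γ' z cos²β tanφ'] / [γ_sat z sinβ cosβ]
γ' = 19.5 − 9.81 = 9.69 kN/m³
Numerator = 10.8 + 9.69·5.3·cos²40.6°·tan33.5° = 10.8 + 9.69·5.3·0.5765·0.6619 = 30.396 kPa
Denominator = 19.5·5.3·sin40.6°·cos40.6° = 19.5·5.3·0.6508·0.7593 = 51.067 kPa
FS = 30.396 / 51.067 = 0.595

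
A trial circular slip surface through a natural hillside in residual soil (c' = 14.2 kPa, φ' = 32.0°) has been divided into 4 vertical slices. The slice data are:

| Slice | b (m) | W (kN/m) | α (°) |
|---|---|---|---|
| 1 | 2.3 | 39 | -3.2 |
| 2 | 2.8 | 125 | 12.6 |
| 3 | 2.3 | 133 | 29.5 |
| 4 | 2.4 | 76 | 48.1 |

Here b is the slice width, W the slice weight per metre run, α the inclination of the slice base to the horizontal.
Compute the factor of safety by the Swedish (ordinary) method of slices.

Ordinary method of slices: FS = Σ[c'·Δl_i + (W_i cosα_i)·tanφ'] / Σ W_i sinα_i, with Δl_i = b_i / cosα_i.
Slice 1: Δl = 2.3/cos(-3.2°) = 2.304 m; N'_1 = 39·cos(-3.2°) = 38.9; c'Δl = 32.71; W sinα = -2.2
Slice 2: Δl = 2.8/cos12.6° = 2.869 m; N'_2 = 125·cos12.6° = 122.0; c'Δl = 40.74; W sinα = 27.3
Slice 3: Δl = 2.3/cos29.5° = 2.643 m; N'_3 = 133·cos29.5° = 115.8; c'Δl = 37.52; W sinα = 65.5
Slice 4: Δl = 2.4/cos48.1° = 3.594 m; N'_4 = 76·cos48.1° = 50.8; c'Δl = 51.03; W sinα = 56.6
Σc'Δl = 162.0 kN/m; ΣN' = 327.4 kN/m; ΣW sinα = 147.2 kN/m
Resisting = 162.0 + 327.4·tan32.0° = 162.0 + 204.6 = 366.6 kN/m
FS = 366.6 / 147.2 = 2.491

FS = 2.49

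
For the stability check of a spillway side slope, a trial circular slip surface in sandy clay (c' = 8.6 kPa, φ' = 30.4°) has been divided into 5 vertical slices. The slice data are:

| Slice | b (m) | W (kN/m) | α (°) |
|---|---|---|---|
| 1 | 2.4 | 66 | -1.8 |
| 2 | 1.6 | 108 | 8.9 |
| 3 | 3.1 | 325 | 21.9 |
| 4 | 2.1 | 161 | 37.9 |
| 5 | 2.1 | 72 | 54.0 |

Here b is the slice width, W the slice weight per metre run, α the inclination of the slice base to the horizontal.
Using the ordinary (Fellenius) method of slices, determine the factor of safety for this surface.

Ordinary method of slices: FS = Σ[c'·Δl_i + (W_i cosα_i)·tanφ'] / Σ W_i sinα_i, with Δl_i = b_i / cosα_i.
Slice 1: Δl = 2.4/cos(-1.8°) = 2.401 m; N'_1 = 66·cos(-1.8°) = 66.0; c'Δl = 20.65; W sinα = -2.1
Slice 2: Δl = 1.6/cos8.9° = 1.619 m; N'_2 = 108·cos8.9° = 106.7; c'Δl = 13.93; W sinα = 16.7
Slice 3: Δl = 3.1/cos21.9° = 3.341 m; N'_3 = 325·cos21.9° = 301.5; c'Δl = 28.73; W sinα = 121.2
Slice 4: Δl = 2.1/cos37.9° = 2.661 m; N'_4 = 161·cos37.9° = 127.0; c'Δl = 22.89; W sinα = 98.9
Slice 5: Δl = 2.1/cos54.0° = 3.573 m; N'_5 = 72·cos54.0° = 42.3; c'Δl = 30.73; W sinα = 58.2
Σc'Δl = 116.9 kN/m; ΣN' = 643.6 kN/m; ΣW sinα = 293.0 kN/m
Resisting = 116.9 + 643.6·tan30.4° = 116.9 + 377.6 = 494.5 kN/m
FS = 494.5 / 293.0 = 1.688

FS = 1.69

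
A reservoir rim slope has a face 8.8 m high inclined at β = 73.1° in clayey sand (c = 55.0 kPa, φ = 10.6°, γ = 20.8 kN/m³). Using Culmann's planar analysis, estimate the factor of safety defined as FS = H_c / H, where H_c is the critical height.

H_c = (4c/γ) · sinβ cosφ / [1 − cos(β − φ)]
    = (4·55.0/20.8) · sin73.1°·cos10.6° / [1 − cos62.5°]
    = 10.577 · 0.9405 / 0.5383 = 18.48 m
FS = H_c / H = 18.48 / 8.8 = 2.100

FS = 2.10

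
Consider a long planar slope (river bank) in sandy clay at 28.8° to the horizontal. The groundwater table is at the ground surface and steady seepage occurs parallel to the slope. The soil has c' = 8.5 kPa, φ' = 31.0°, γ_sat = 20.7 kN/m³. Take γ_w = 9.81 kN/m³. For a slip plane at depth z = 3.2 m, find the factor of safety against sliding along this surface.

FS = 0.88

With seepage parallel to the slope and the water table at the surface, the effective normal stress on the slip plane uses the buoyant unit weight γ' = γ_sat − γ_w while the driving shear stress uses γ_sat:
FS = [c' + γ' z cos²β tanφ'] / [γ_sat z sinβ cosβ]
γ' = 20.7 − 9.81 = 10.89 kN/m³
Numerator = 8.5 + 10.89·3.2·cos²28.8°·tan31.0° = 8.5 + 10.89·3.2·0.7679·0.6009 = 24.579 kPa
Denominator = 20.7·3.2·sin28.8°·cos28.8° = 20.7·3.2·0.4818·0.8763 = 27.964 kPa
FS = 24.579 / 27.964 = 0.879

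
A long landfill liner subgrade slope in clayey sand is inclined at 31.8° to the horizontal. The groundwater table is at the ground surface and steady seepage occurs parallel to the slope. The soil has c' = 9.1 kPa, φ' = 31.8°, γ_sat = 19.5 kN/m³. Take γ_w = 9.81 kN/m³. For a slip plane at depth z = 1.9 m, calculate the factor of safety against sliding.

FS = 1.05

With seepage parallel to the slope and the water table at the surface, the effective normal stress on the slip plane uses the buoyant unit weight γ' = γ_sat − γ_w while the driving shear stress uses γ_sat:
FS = [c' + γ' z cos²β tanφ'] / [γ_sat z sinβ cosβ]
γ' = 19.5 − 9.81 = 9.69 kN/m³
Numerator = 9.1 + 9.69·1.9·cos²31.8°·tan31.8° = 9.1 + 9.69·1.9·0.7223·0.6200 = 17.345 kPa
Denominator = 19.5·1.9·sin31.8°·cos31.8° = 19.5·1.9·0.5270·0.8499 = 16.593 kPa
FS = 17.345 / 16.593 = 1.045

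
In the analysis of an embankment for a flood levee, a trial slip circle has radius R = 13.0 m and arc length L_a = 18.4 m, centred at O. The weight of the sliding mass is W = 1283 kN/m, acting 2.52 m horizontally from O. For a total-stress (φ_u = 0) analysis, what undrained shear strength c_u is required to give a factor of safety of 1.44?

FS = c_u·L_a·R / (W·d), so c_u = FS·W·d / (L_a·R).
c_u = 1.44·1283·2.52 / (18.40·13.0) = 4655.8 / 239.20 = 19.46 kPa

c_u = 19.5 kPa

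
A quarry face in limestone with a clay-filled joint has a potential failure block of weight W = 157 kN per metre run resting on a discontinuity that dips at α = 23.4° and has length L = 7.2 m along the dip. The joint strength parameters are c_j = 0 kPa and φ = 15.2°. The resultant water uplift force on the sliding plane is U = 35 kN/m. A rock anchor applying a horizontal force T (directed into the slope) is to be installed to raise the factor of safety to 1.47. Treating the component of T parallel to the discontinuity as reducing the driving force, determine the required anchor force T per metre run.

T = 43 kN/m

Resolving forces along and normal to the sliding plane, with the horizontal anchor force T adding T·sinα to the effective normal force and T·cosα acting up the plane against the driving force:
FS = [c_jL + (W cosα − U + T sinα) tanφ] / [W sinα − T cosα]
Without the anchor: N' = 109.1 kN/m, driving T_d = 62.4 kN/m, resisting R = 0·7.2 + 109.1·tan15.2° = 29.6 kN/m, FS = 0.48.
Setting FS = 1.47 and solving for T:
1.47·(62.4 − T cos23.4°) = 29.6 + T sin23.4°·tan15.2°
T·(sin23.4°·tan15.2° + 1.47·cos23.4°) = 1.47·62.4 − 29.6
T·(0.3971·0.2717 + 1.47·0.9178) = 91.7 − 29.6 = 62.0
T·1.4570 = 62.0
T = 42.6 kN/m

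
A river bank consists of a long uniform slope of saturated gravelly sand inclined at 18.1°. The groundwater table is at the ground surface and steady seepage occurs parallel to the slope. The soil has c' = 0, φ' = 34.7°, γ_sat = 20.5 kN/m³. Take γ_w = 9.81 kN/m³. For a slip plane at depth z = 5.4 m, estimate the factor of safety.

With seepage parallel to the slope and the water table at the surface, the effective normal stress on the slip plane uses the buoyant unit weight γ' = γ_sat − γ_w while the driving shear stress uses γ_sat:
FS = [c' + γ' z cos²β tanφ'] / [γ_sat z sinβ cosβ]
(For c' = 0 this reduces to FS = (γ'/γ_sat)·tanφ'/tanβ.)
γ' = 20.5 − 9.81 = 10.69 kN/m³
Numerator = 0.0 + 10.69·5.4·cos²18.1°·tan34.7° = 0.0 + 10.69·5.4·0.9035·0.6924 = 36.113 kPa
Denominator = 20.5·5.4·sin18.1°·cos18.1° = 20.5·5.4·0.3107·0.9505 = 32.690 kPa
FS = 36.113 / 32.690 = 1.105

FS = 1.10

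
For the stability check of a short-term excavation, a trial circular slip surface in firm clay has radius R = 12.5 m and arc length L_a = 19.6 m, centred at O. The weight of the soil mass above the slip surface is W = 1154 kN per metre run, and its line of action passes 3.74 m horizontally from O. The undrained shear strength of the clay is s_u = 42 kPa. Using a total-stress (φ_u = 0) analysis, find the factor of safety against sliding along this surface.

FS = 2.38

Taking moments about the centre O, the resisting moment is provided by the undrained shear strength acting along the arc:
M_R = s_u·L_a·R = 42·19.60·12.5 = 10290.0 kN·m/m
M_D = W·d = 1154·3.74 = 4316.0 kN·m/m
FS = M_R / M_D = 10290.0 / 4316.0 = 2.384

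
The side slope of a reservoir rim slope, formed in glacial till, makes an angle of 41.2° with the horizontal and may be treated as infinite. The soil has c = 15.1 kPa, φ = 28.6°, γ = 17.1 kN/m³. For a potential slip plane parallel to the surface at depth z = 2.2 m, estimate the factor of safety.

FS = 1.43

For an infinite slope with a slip plane parallel to the surface (no pore pressure): FS = [c + γz cos²β tanφ] / [γz sinβ cosβ].
γz = 17.1·2.2 = 37.62 kN/m²
Numerator = 15.1 + 37.62·cos²41.2°·tan28.6° = 15.1 + 37.62·0.5661·0.5452 = 26.712 kPa
Denominator = 37.62·sin41.2°·cos41.2° = 37.62·0.6587·0.7524 = 18.645 kPa
FS = 26.712 / 18.645 = 1.433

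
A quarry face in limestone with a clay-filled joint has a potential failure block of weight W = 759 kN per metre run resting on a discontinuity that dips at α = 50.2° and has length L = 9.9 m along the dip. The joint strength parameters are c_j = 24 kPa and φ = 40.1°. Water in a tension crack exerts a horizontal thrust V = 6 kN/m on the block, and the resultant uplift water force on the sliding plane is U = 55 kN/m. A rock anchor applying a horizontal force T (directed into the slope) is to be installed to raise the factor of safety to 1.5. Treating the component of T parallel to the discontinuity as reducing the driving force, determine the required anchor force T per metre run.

T = 177 kN/m

Resolving forces along and normal to the sliding plane, with the horizontal anchor force T adding T·sinα to the effective normal force and T·cosα acting up the plane against the driving force:
FS = [c_jL + (W cosα − U − V sinα + T sinα) tanφ] / [W sinα + V cosα − T cosα]
Without the anchor: N' = 426.2 kN/m, driving T_d = 587.0 kN/m, resisting R = 24·9.9 + 426.2·tan40.1° = 596.5 kN/m, FS = 1.02.
Setting FS = 1.5 and solving for T:
1.5·(587.0 − T cos50.2°) = 596.5 + T sin50.2°·tan40.1°
T·(sin50.2°·tan40.1° + 1.5·cos50.2°) = 1.5·587.0 − 596.5
T·(0.7683·0.8421 + 1.5·0.6401) = 880.5 − 596.5 = 283.9
T·1.6071 = 283.9
T = 176.7 kN/m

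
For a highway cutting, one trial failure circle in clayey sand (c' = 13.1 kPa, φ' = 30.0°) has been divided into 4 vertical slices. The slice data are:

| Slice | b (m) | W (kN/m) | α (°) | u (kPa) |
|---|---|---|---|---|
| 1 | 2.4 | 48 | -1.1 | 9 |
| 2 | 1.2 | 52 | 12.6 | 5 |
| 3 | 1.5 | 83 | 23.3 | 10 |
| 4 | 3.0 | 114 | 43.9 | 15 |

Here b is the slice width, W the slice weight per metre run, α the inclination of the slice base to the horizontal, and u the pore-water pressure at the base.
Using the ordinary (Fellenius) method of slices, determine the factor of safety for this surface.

FS = 1.72

Ordinary method of slices: FS = Σ[c'·Δl_i + (W_i cosα_i − u_i·Δl_i)·tanφ'] / Σ W_i sinα_i, with Δl_i = b_i / cosα_i.
Slice 1: Δl = 2.4/cos(-1.1°) = 2.400 m; N'_1 = 48·cos(-1.1°) − 9·2.400 = 26.4; c'Δl = 31.45; W sinα = -0.9
Slice 2: Δl = 1.2/cos12.6° = 1.230 m; N'_2 = 52·cos12.6° − 5·1.230 = 44.6; c'Δl = 16.11; W sinα = 11.3
Slice 3: Δl = 1.5/cos23.3° = 1.633 m; N'_3 = 83·cos23.3° − 10·1.633 = 59.9; c'Δl = 21.39; W sinα = 32.8
Slice 4: Δl = 3.0/cos43.9° = 4.163 m; N'_4 = 114·cos43.9° − 15·4.163 = 19.7; c'Δl = 54.54; W sinα = 79.0
Σc'Δl = 123.5 kN/m; ΣN' = 150.6 kN/m; ΣW sinα = 122.3 kN/m
Resisting = 123.5 + 150.6·tan30.0° = 123.5 + 86.9 = 210.4 kN/m
FS = 210.4 / 122.3 = 1.721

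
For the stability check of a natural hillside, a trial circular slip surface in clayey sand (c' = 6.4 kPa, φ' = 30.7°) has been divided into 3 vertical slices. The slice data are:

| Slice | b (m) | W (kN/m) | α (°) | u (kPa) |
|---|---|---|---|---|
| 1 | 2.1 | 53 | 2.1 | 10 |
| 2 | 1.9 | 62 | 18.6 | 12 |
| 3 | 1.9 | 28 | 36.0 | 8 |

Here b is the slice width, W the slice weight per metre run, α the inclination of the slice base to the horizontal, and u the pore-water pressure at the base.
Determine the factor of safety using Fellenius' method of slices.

Ordinary method of slices: FS = Σ[c'·Δl_i + (W_i cosα_i − u_i·Δl_i)·tanφ'] / Σ W_i sinα_i, with Δl_i = b_i / cosα_i.
Slice 1: Δl = 2.1/cos2.1° = 2.101 m; N'_1 = 53·cos2.1° − 10·2.101 = 32.0; c'Δl = 13.45; W sinα = 1.9
Slice 2: Δl = 1.9/cos18.6° = 2.005 m; N'_2 = 62·cos18.6° − 12·2.005 = 34.7; c'Δl = 12.83; W sinα = 19.8
Slice 3: Δl = 1.9/cos36.0° = 2.349 m; N'_3 = 28·cos36.0° − 8·2.349 = 3.9; c'Δl = 15.03; W sinα = 16.5
Σc'Δl = 41.3 kN/m; ΣN' = 70.5 kN/m; ΣW sinα = 38.2 kN/m
Resisting = 41.3 + 70.5·tan30.7° = 41.3 + 41.9 = 83.2 kN/m
FS = 83.2 / 38.2 = 2.179

FS = 2.18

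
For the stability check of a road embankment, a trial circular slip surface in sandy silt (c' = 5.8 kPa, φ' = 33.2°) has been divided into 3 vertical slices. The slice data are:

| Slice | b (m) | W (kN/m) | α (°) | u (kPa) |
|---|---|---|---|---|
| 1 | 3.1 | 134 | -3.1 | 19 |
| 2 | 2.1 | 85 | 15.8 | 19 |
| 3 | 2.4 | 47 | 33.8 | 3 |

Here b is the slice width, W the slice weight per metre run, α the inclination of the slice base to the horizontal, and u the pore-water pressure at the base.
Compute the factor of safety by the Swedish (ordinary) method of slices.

FS = 3.39

Ordinary method of slices: FS = Σ[c'·Δl_i + (W_i cosα_i − u_i·Δl_i)·tanφ'] / Σ W_i sinα_i, with Δl_i = b_i / cosα_i.
Slice 1: Δl = 3.1/cos(-3.1°) = 3.105 m; N'_1 = 134·cos(-3.1°) − 19·3.105 = 74.8; c'Δl = 18.01; W sinα = -7.2
Slice 2: Δl = 2.1/cos15.8° = 2.182 m; N'_2 = 85·cos15.8° − 19·2.182 = 40.3; c'Δl = 12.66; W sinα = 23.1
Slice 3: Δl = 2.4/cos33.8° = 2.888 m; N'_3 = 47·cos33.8° − 3·2.888 = 30.4; c'Δl = 16.75; W sinα = 26.1
Σc'Δl = 47.4 kN/m; ΣN' = 145.5 kN/m; ΣW sinα = 42.0 kN/m
Resisting = 47.4 + 145.5·tan33.2° = 47.4 + 95.2 = 142.6 kN/m
FS = 142.6 / 42.0 = 3.393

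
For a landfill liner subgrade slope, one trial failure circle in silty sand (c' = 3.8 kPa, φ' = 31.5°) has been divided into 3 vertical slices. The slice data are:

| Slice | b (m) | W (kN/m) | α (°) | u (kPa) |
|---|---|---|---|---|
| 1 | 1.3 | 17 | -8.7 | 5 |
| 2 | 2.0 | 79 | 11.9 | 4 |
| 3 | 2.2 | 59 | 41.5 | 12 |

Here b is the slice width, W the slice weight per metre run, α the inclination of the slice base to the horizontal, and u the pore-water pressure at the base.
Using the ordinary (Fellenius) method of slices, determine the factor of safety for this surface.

Ordinary method of slices: FS = Σ[c'·Δl_i + (W_i cosα_i − u_i·Δl_i)·tanφ'] / Σ W_i sinα_i, with Δl_i = b_i / cosα_i.
Slice 1: Δl = 1.3/cos(-8.7°) = 1.315 m; N'_1 = 17·cos(-8.7°) − 5·1.315 = 10.2; c'Δl = 5.00; W sinα = -2.6
Slice 2: Δl = 2.0/cos11.9° = 2.044 m; N'_2 = 79·cos11.9° − 4·2.044 = 69.1; c'Δl = 7.77; W sinα = 16.3
Slice 3: Δl = 2.2/cos41.5° = 2.937 m; N'_3 = 59·cos41.5° − 12·2.937 = 8.9; c'Δl = 11.16; W sinα = 39.1
Σc'Δl = 23.9 kN/m; ΣN' = 88.3 kN/m; ΣW sinα = 52.8 kN/m
Resisting = 23.9 + 88.3·tan31.5° = 23.9 + 54.1 = 78.0 kN/m
FS = 78.0 / 52.8 = 1.478

FS = 1.48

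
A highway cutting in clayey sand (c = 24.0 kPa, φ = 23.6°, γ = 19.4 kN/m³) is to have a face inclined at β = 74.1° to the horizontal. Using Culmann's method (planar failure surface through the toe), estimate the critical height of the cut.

Culmann's analysis gives the critical failure plane at α_cr = (β + φ)/2 = (74.1 + 23.6)/2 = 48.8°, and the critical height
H_c = (4c/γ) · sinβ cosφ / [1 − cos(β − φ)]
    = (4·24.0/19.4) · sin74.1°·cos23.6° / [1 − cos(50.5°)]
    = 4.948 · 0.9617·0.9164 / [1 − 0.6361]
    = 4.948 · 0.8813 / 0.3639
    = 11.98 m

H_c = 11.98 m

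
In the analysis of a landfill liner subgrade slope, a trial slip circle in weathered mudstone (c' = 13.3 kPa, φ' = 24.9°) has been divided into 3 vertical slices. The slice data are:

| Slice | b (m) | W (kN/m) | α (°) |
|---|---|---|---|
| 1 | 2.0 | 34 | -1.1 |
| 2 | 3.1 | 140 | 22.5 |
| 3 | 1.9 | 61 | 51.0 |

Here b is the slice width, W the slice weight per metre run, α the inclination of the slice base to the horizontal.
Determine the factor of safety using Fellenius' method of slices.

Ordinary method of slices: FS = Σ[c'·Δl_i + (W_i cosα_i)·tanφ'] / Σ W_i sinα_i, with Δl_i = b_i / cosα_i.
Slice 1: Δl = 2.0/cos(-1.1°) = 2.000 m; N'_1 = 34·cos(-1.1°) = 34.0; c'Δl = 26.60; W sinα = -0.7
Slice 2: Δl = 3.1/cos22.5° = 3.355 m; N'_2 = 140·cos22.5° = 129.3; c'Δl = 44.63; W sinα = 53.6
Slice 3: Δl = 1.9/cos51.0° = 3.019 m; N'_3 = 61·cos51.0° = 38.4; c'Δl = 40.15; W sinα = 47.4
Σc'Δl = 111.4 kN/m; ΣN' = 201.7 kN/m; ΣW sinα = 100.3 kN/m
Resisting = 111.4 + 201.7·tan24.9° = 111.4 + 93.6 = 205.0 kN/m
FS = 205.0 / 100.3 = 2.044

FS = 2.04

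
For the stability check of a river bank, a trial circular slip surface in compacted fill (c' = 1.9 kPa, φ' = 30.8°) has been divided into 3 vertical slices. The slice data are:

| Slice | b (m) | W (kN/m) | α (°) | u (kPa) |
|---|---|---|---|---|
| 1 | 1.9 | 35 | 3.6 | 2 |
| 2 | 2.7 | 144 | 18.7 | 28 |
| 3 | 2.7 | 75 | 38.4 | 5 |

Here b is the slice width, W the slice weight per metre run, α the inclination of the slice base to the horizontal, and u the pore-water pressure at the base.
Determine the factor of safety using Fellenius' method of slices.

FS = 0.98

Ordinary method of slices: FS = Σ[c'·Δl_i + (W_i cosα_i − u_i·Δl_i)·tanφ'] / Σ W_i sinα_i, with Δl_i = b_i / cosα_i.
Slice 1: Δl = 1.9/cos3.6° = 1.904 m; N'_1 = 35·cos3.6° − 2·1.904 = 31.1; c'Δl = 3.62; W sinα = 2.2
Slice 2: Δl = 2.7/cos18.7° = 2.850 m; N'_2 = 144·cos18.7° − 28·2.850 = 56.6; c'Δl = 5.42; W sinα = 46.2
Slice 3: Δl = 2.7/cos38.4° = 3.445 m; N'_3 = 75·cos38.4° − 5·3.445 = 41.6; c'Δl = 6.55; W sinα = 46.6
Σc'Δl = 15.6 kN/m; ΣN' = 129.3 kN/m; ΣW sinα = 95.0 kN/m
Resisting = 15.6 + 129.3·tan30.8° = 15.6 + 77.1 = 92.6 kN/m
FS = 92.6 / 95.0 = 0.976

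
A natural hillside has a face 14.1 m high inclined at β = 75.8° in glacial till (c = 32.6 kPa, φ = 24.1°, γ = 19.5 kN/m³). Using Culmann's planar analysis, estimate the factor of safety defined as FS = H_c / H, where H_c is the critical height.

FS = 1.10

H_c = (4c/γ) · sinβ cosφ / [1 − cos(β − φ)]
    = (4·32.6/19.5) · sin75.8°·cos24.1° / [1 − cos51.7°]
    = 6.687 · 0.8849 / 0.3802 = 15.56 m
FS = H_c / H = 15.56 / 14.1 = 1.104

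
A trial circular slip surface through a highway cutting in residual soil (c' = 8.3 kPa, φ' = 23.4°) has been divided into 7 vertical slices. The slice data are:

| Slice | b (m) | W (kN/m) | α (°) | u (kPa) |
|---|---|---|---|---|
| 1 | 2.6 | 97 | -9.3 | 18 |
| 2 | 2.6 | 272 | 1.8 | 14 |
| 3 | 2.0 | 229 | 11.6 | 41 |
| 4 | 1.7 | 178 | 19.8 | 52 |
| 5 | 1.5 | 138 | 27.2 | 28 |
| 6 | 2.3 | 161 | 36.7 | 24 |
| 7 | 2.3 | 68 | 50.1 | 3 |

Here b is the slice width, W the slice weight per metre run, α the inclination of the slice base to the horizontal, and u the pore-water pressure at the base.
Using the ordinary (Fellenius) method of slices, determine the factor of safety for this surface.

FS = 1.39

Ordinary method of slices: FS = Σ[c'·Δl_i + (W_i cosα_i − u_i·Δl_i)·tanφ'] / Σ W_i sinα_i, with Δl_i = b_i / cosα_i.
Slice 1: Δl = 2.6/cos(-9.3°) = 2.635 m; N'_1 = 97·cos(-9.3°) − 18·2.635 = 48.3; c'Δl = 21.87; W sinα = -15.7
Slice 2: Δl = 2.6/cos1.8° = 2.601 m; N'_2 = 272·cos1.8° − 14·2.601 = 235.4; c'Δl = 21.59; W sinα = 8.5
Slice 3: Δl = 2.0/cos11.6° = 2.042 m; N'_3 = 229·cos11.6° − 41·2.042 = 140.6; c'Δl = 16.95; W sinα = 46.0
Slice 4: Δl = 1.7/cos19.8° = 1.807 m; N'_4 = 178·cos19.8° − 52·1.807 = 73.5; c'Δl = 15.00; W sinα = 60.3
Slice 5: Δl = 1.5/cos27.2° = 1.686 m; N'_5 = 138·cos27.2° − 28·1.686 = 75.5; c'Δl = 14.00; W sinα = 63.1
Slice 6: Δl = 2.3/cos36.7° = 2.869 m; N'_6 = 161·cos36.7° − 24·2.869 = 60.2; c'Δl = 23.81; W sinα = 96.2
Slice 7: Δl = 2.3/cos50.1° = 3.586 m; N'_7 = 68·cos50.1° − 3·3.586 = 32.9; c'Δl = 29.76; W sinα = 52.2
Σc'Δl = 143.0 kN/m; ΣN' = 666.5 kN/m; ΣW sinα = 310.7 kN/m
Resisting = 143.0 + 666.5·tan23.4° = 143.0 + 288.4 = 431.4 kN/m
FS = 431.4 / 310.7 = 1.389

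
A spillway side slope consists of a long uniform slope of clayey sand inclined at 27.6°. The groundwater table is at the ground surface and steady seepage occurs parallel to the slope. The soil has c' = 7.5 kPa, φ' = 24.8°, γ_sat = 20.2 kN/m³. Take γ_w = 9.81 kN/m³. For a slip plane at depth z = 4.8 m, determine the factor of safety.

FS = 0.64

With seepage parallel to the slope and the water table at the surface, the effective normal stress on the slip plane uses the buoyant unit weight γ' = γ_sat − γ_w while the driving shear stress uses γ_sat:
FS = [c' + γ' z cos²β tanφ'] / [γ_sat z sinβ cosβ]
γ' = 20.2 − 9.81 = 10.39 kN/m³
Numerator = 7.5 + 10.39·4.8·cos²27.6°·tan24.8° = 7.5 + 10.39·4.8·0.7854·0.4621 = 25.598 kPa
Denominator = 20.2·4.8·sin27.6°·cos27.6° = 20.2·4.8·0.4633·0.8862 = 39.809 kPa
FS = 25.598 / 39.809 = 0.643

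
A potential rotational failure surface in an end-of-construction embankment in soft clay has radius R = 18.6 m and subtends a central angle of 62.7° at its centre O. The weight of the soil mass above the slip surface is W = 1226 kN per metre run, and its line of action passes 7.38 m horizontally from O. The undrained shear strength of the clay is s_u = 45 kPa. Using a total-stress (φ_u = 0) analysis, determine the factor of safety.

Taking moments about the centre O, the resisting moment is provided by the undrained shear strength acting along the arc:
Arc length L_a = R·θ = 18.6·(62.7°·π/180) = 18.6·1.0943 = 20.35 m
M_R = s_u·L_a·R = 45·20.35·18.6 = 17036.6 kN·m/m
M_D = W·d = 1226·7.38 = 9047.9 kN·m/m
FS = M_R / M_D = 17036.6 / 9047.9 = 1.883

FS = 1.88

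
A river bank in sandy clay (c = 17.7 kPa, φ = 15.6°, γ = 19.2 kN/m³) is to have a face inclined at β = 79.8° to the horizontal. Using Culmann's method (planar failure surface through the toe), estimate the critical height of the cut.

Culmann's analysis gives the critical failure plane at α_cr = (β + φ)/2 = (79.8 + 15.6)/2 = 47.7°, and the critical height
H_c = (4c/γ) · sinβ cosφ / [1 − cos(β − φ)]
    = (4·17.7/19.2) · sin79.8°·cos15.6° / [1 − cos(64.2°)]
    = 3.688 · 0.9842·0.9632 / [1 − 0.4352]
    = 3.688 · 0.9479 / 0.5648
    = 6.19 m

H_c = 6.19 m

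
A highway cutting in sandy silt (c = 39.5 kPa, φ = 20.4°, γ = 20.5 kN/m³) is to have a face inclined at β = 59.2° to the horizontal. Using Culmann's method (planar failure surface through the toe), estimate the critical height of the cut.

H_c = 28.12 m

Culmann's analysis gives the critical failure plane at α_cr = (β + φ)/2 = (59.2 + 20.4)/2 = 39.8°, and the critical height
H_c = (4c/γ) · sinβ cosφ / [1 − cos(β − φ)]
    = (4·39.5/20.5) · sin59.2°·cos20.4° / [1 − cos(38.8°)]
    = 7.707 · 0.8590·0.9373 / [1 − 0.7793]
    = 7.707 · 0.8051 / 0.2207
    = 28.12 m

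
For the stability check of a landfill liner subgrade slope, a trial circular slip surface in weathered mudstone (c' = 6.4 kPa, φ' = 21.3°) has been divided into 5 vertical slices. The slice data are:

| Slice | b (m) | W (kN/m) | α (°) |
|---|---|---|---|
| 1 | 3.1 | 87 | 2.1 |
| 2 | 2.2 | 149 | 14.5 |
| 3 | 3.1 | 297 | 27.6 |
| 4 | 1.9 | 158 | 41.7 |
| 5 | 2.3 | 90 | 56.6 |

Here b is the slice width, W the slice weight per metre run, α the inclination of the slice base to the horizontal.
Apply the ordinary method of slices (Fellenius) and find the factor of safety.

FS = 1.00

Ordinary method of slices: FS = Σ[c'·Δl_i + (W_i cosα_i)·tanφ'] / Σ W_i sinα_i, with Δl_i = b_i / cosα_i.
Slice 1: Δl = 3.1/cos2.1° = 3.102 m; N'_1 = 87·cos2.1° = 86.9; c'Δl = 19.85; W sinα = 3.2
Slice 2: Δl = 2.2/cos14.5° = 2.272 m; N'_2 = 149·cos14.5° = 144.3; c'Δl = 14.54; W sinα = 37.3
Slice 3: Δl = 3.1/cos27.6° = 3.498 m; N'_3 = 297·cos27.6° = 263.2; c'Δl = 22.39; W sinα = 137.6
Slice 4: Δl = 1.9/cos41.7° = 2.545 m; N'_4 = 158·cos41.7° = 118.0; c'Δl = 16.29; W sinα = 105.1
Slice 5: Δl = 2.3/cos56.6° = 4.178 m; N'_5 = 90·cos56.6° = 49.5; c'Δl = 26.74; W sinα = 75.1
Σc'Δl = 99.8 kN/m; ΣN' = 661.9 kN/m; ΣW sinα = 358.3 kN/m
Resisting = 99.8 + 661.9·tan21.3° = 99.8 + 258.1 = 357.9 kN/m
FS = 357.9 / 358.3 = 0.999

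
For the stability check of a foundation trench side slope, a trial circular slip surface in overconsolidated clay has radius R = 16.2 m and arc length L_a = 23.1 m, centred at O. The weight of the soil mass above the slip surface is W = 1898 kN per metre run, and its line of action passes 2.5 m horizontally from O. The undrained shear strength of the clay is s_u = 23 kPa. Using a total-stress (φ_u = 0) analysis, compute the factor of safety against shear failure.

FS = 1.81

Taking moments about the centre O, the resisting moment is provided by the undrained shear strength acting along the arc:
M_R = s_u·L_a·R = 23·23.10·16.2 = 8607.1 kN·m/m
M_D = W·d = 1898·2.5 = 4745.0 kN·m/m
FS = M_R / M_D = 8607.1 / 4745.0 = 1.814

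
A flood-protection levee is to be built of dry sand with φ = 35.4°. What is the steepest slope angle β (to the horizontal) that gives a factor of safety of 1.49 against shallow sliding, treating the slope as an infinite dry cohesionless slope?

For an infinite dry cohesionless slope FS = tanφ/tanβ, so tanβ = tanφ / FS.
tanβ = tan35.4° / 1.49 = 0.7107 / 1.49 = 0.4770
β = arctan(0.4770) = 25.50°

β = 25.5°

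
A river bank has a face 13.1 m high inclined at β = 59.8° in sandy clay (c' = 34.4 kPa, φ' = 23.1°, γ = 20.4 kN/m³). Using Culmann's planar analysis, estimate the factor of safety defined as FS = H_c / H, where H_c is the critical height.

H_c = (4c'/γ) · sinβ cosφ' / [1 − cos(β − φ')]
    = (4·34.4/20.4) · sin59.8°·cos23.1° / [1 − cos36.7°]
    = 6.745 · 0.7950 / 0.1982 = 27.05 m
FS = H_c / H = 27.05 / 13.1 = 2.065

FS = 2.06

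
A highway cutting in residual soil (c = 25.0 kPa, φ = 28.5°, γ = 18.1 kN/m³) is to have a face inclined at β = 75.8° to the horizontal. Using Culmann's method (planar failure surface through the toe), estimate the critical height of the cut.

H_c = 14.63 m

Culmann's analysis gives the critical failure plane at α_cr = (β + φ)/2 = (75.8 + 28.5)/2 = 52.1°, and the critical height
H_c = (4c/γ) · sinβ cosφ / [1 − cos(β − φ)]
    = (4·25.0/18.1) · sin75.8°·cos28.5° / [1 − cos(47.3°)]
    = 5.525 · 0.9694·0.8788 / [1 − 0.6782]
    = 5.525 · 0.8520 / 0.3218
    = 14.63 m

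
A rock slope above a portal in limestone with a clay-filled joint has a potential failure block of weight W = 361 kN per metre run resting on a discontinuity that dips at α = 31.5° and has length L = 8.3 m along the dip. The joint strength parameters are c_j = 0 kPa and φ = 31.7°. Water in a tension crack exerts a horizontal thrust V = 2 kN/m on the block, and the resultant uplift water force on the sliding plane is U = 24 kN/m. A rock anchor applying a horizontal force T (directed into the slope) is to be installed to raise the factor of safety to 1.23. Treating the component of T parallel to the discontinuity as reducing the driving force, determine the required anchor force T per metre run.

Resolving forces along and normal to the sliding plane, with the horizontal anchor force T adding T·sinα to the effective normal force and T·cosα acting up the plane against the driving force:
FS = [c_jL + (W cosα − U − V sinα + T sinα) tanφ] / [W sinα + V cosα − T cosα]
Without the anchor: N' = 282.8 kN/m, driving T_d = 190.3 kN/m, resisting R = 0·8.3 + 282.8·tan31.7° = 174.6 kN/m, FS = 0.92.
Setting FS = 1.23 and solving for T:
1.23·(190.3 − T cos31.5°) = 174.6 + T sin31.5°·tan31.7°
T·(sin31.5°·tan31.7° + 1.23·cos31.5°) = 1.23·190.3 − 174.6
T·(0.5225·0.6176 + 1.23·0.8526) = 234.1 − 174.6 = 59.5
T·1.3714 = 59.5
T = 43.4 kN/m

T = 43 kN/m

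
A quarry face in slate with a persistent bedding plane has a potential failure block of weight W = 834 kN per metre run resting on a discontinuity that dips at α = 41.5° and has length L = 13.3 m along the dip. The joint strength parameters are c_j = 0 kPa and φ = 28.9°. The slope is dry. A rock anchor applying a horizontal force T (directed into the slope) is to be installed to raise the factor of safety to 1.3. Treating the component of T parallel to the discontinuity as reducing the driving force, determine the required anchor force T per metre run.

T = 279 kN/m

Resolving forces along and normal to the sliding plane, with the horizontal anchor force T adding T·sinα to the effective normal force and T·cosα acting up the plane against the driving force:
FS = [c_jL + (W cosα + T sinα) tanφ] / [W sinα − T cosα]
Without the anchor: N' = 624.6 kN/m, driving T_d = 552.6 kN/m, resisting R = 0·13.3 + 624.6·tan28.9° = 344.8 kN/m, FS = 0.62.
Setting FS = 1.3 and solving for T:
1.3·(552.6 − T cos41.5°) = 344.8 + T sin41.5°·tan28.9°
T·(sin41.5°·tan28.9° + 1.3·cos41.5°) = 1.3·552.6 − 344.8
T·(0.6626·0.5520 + 1.3·0.7490) = 718.4 − 344.8 = 373.6
T·1.3394 = 373.6
T = 278.9 kN/m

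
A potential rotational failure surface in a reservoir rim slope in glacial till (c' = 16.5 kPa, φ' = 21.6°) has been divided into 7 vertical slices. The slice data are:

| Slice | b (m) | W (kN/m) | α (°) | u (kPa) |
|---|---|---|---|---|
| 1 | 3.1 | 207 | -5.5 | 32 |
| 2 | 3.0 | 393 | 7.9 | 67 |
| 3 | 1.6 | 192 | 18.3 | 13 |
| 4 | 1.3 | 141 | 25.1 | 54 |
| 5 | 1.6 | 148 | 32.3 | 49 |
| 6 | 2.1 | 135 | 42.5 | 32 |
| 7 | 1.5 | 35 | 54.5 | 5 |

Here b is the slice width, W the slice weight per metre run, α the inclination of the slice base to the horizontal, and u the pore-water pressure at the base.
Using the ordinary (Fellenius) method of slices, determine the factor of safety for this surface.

FS = 1.39

Ordinary method of slices: FS = Σ[c'·Δl_i + (W_i cosα_i − u_i·Δl_i)·tanφ'] / Σ W_i sinα_i, with Δl_i = b_i / cosα_i.
Slice 1: Δl = 3.1/cos(-5.5°) = 3.114 m; N'_1 = 207·cos(-5.5°) − 32·3.114 = 106.4; c'Δl = 51.39; W sinα = -19.8
Slice 2: Δl = 3.0/cos7.9° = 3.029 m; N'_2 = 393·cos7.9° − 67·3.029 = 186.3; c'Δl = 49.97; W sinα = 54.0
Slice 3: Δl = 1.6/cos18.3° = 1.685 m; N'_3 = 192·cos18.3° − 13·1.685 = 160.4; c'Δl = 27.81; W sinα = 60.3
Slice 4: Δl = 1.3/cos25.1° = 1.436 m; N'_4 = 141·cos25.1° − 54·1.436 = 50.2; c'Δl = 23.69; W sinα = 59.8
Slice 5: Δl = 1.6/cos32.3° = 1.893 m; N'_5 = 148·cos32.3° − 49·1.893 = 32.3; c'Δl = 31.23; W sinα = 79.1
Slice 6: Δl = 2.1/cos42.5° = 2.848 m; N'_6 = 135·cos42.5° − 32·2.848 = 8.4; c'Δl = 47.00; W sinα = 91.2
Slice 7: Δl = 1.5/cos54.5° = 2.583 m; N'_7 = 35·cos54.5° − 5·2.583 = 7.4; c'Δl = 42.62; W sinα = 28.5
Σc'Δl = 273.7 kN/m; ΣN' = 551.4 kN/m; ΣW sinα = 353.1 kN/m
Resisting = 273.7 + 551.4·tan21.6° = 273.7 + 218.3 = 492.0 kN/m
FS = 492.0 / 353.1 = 1.394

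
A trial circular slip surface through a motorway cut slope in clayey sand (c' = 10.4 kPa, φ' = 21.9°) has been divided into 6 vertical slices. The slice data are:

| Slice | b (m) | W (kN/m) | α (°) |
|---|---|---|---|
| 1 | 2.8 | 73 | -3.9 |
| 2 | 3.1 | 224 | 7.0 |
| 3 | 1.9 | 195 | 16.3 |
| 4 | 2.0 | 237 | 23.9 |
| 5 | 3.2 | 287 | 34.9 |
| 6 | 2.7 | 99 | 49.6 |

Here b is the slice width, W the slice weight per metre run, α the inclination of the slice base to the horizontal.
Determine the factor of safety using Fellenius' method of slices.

Ordinary method of slices: FS = Σ[c'·Δl_i + (W_i cosα_i)·tanφ'] / Σ W_i sinα_i, with Δl_i = b_i / cosα_i.
Slice 1: Δl = 2.8/cos(-3.9°) = 2.806 m; N'_1 = 73·cos(-3.9°) = 72.8; c'Δl = 29.19; W sinα = -5.0
Slice 2: Δl = 3.1/cos7.0° = 3.123 m; N'_2 = 224·cos7.0° = 222.3; c'Δl = 32.48; W sinα = 27.3
Slice 3: Δl = 1.9/cos16.3° = 1.980 m; N'_3 = 195·cos16.3° = 187.2; c'Δl = 20.59; W sinα = 54.7
Slice 4: Δl = 2.0/cos23.9° = 2.188 m; N'_4 = 237·cos23.9° = 216.7; c'Δl = 22.75; W sinα = 96.0
Slice 5: Δl = 3.2/cos34.9° = 3.902 m; N'_5 = 287·cos34.9° = 235.4; c'Δl = 40.58; W sinα = 164.2
Slice 6: Δl = 2.7/cos49.6° = 4.166 m; N'_6 = 99·cos49.6° = 64.2; c'Δl = 43.33; W sinα = 75.4
Σc'Δl = 188.9 kN/m; ΣN' = 998.5 kN/m; ΣW sinα = 412.7 kN/m
Resisting = 188.9 + 998.5·tan21.9° = 188.9 + 401.4 = 590.3 kN/m
FS = 590.3 / 412.7 = 1.430

FS = 1.43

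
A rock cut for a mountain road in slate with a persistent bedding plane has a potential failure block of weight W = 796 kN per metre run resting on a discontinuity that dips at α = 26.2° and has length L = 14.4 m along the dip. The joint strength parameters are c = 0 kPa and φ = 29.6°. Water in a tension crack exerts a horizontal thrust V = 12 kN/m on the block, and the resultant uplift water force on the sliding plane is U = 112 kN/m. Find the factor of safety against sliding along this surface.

FS = 0.94

Resolving the block weight along and normal to the plane and applying the Mohr–Coulomb strength on the joint:
N' = W cosα − U − V sinα = 796·cos26.2° − 112 − 12·sin26.2° = 596.9 kN/m
Driving force T = W sinα + V cosα = 796·sin26.2° + 12·cos26.2° = 362.2 kN/m
Resisting force R = c·L + N'·tanφ = 0·14.4 + 596.9·tan29.6° = 0.0 + 339.1 = 339.1 kN/m
FS = R / T = 339.1 / 362.2 = 0.936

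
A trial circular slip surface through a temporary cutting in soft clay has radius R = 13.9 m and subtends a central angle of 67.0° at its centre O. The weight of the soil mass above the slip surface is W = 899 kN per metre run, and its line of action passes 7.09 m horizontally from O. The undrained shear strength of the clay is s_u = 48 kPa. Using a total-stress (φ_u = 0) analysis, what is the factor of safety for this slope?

FS = 1.70

Taking moments about the centre O, the resisting moment is provided by the undrained shear strength acting along the arc:
Arc length L_a = R·θ = 13.9·(67.0°·π/180) = 13.9·1.1694 = 16.25 m
M_R = s_u·L_a·R = 48·16.25·13.9 = 10844.8 kN·m/m
M_D = W·d = 899·7.09 = 6373.9 kN·m/m
FS = M_R / M_D = 10844.8 / 6373.9 = 1.701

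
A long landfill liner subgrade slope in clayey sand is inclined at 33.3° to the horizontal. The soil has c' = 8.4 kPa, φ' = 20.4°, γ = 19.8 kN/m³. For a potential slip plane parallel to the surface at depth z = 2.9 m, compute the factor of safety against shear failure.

For an infinite slope with a slip plane parallel to the surface (no pore pressure): FS = [c' + γz cos²β tanφ'] / [γz sinβ cosβ].
γz = 19.8·2.9 = 57.42 kN/m²
Numerator = 8.4 + 57.42·cos²33.3°·tan20.4° = 8.4 + 57.42·0.6986·0.3719 = 23.318 kPa
Denominator = 57.42·sin33.3°·cos33.3° = 57.42·0.5490·0.8358 = 26.349 kPa
FS = 23.318 / 26.349 = 0.885

FS = 0.88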